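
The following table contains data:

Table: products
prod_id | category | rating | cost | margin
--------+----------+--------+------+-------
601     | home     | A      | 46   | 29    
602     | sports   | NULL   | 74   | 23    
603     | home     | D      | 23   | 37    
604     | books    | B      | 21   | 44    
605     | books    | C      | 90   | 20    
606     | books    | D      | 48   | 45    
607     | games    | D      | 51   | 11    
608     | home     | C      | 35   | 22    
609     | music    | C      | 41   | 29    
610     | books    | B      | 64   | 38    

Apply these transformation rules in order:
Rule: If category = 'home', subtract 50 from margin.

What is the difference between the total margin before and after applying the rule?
150

Step 1: Original sum of margin = 298
Step 2: 3 records have category = 'home'
Step 3: Each affected record changes by -50
Step 4: Total change = 3 × -50 = -150
Step 5: New sum = 298 + -150 = 148
Step 6: Difference = |148 - 298| = 150
        (Sum decreased by 150)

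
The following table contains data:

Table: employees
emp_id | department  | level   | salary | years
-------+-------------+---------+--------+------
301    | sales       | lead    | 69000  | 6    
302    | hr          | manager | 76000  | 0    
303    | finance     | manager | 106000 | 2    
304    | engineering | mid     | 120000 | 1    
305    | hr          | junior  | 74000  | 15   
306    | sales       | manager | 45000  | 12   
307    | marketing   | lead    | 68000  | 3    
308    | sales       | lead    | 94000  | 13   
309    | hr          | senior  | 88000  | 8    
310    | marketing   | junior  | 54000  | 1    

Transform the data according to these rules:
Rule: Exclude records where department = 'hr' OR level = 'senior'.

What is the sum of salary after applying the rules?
556000

Step 1: Find records where department = 'hr' OR level = 'senior'
Step 2: 3 records match, summing to 238000
Step 3: Original sum: 794000
Step 4: Remaining sum = 794000 - 238000 = 556000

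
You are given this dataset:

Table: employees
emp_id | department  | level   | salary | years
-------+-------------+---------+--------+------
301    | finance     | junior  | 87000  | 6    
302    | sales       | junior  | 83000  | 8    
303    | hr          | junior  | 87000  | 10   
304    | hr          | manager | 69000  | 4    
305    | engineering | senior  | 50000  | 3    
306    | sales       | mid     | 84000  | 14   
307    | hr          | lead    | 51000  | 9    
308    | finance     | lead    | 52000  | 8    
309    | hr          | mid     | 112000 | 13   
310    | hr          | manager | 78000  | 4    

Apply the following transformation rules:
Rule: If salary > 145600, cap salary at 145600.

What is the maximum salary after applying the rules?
112000

Step 1: Original maximum salary = 112000
Step 2: Check cap of 145600 against maximum
Step 3: No records exceed the cap (max 112000 <= cap 145600), so no capping applies
Step 4: Maximum after transformation = 112000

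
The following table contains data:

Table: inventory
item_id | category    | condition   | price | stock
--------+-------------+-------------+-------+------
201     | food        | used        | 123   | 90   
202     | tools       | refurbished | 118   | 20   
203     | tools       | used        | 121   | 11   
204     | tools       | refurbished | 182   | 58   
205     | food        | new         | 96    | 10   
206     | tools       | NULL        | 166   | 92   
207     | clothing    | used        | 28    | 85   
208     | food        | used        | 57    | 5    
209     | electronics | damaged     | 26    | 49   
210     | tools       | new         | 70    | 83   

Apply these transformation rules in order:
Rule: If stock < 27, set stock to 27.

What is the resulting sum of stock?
565

Step 1: 4 records have stock < 27
Step 2: These records originally summed to 46
Step 3: After setting to minimum: 4 × 27 = 108
Step 4: Unaffected records sum: 457
Step 5: Final sum = 108 + 457 = 565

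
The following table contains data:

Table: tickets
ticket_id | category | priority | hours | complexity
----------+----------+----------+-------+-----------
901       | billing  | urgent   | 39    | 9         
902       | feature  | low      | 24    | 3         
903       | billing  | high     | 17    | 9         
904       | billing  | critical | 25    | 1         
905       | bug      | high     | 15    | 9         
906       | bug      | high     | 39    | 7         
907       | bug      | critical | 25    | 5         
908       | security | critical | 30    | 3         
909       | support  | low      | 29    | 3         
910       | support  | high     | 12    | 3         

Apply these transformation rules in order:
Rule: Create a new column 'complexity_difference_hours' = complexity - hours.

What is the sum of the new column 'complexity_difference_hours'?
-203

Step 1: For each record, compute complexity - hours
Example calculations:
  9 - 39 = -30
  3 - 24 = -21
  9 - 17 = -8
  ...
Step 2: Sum all derived values
Step 3: Total = -203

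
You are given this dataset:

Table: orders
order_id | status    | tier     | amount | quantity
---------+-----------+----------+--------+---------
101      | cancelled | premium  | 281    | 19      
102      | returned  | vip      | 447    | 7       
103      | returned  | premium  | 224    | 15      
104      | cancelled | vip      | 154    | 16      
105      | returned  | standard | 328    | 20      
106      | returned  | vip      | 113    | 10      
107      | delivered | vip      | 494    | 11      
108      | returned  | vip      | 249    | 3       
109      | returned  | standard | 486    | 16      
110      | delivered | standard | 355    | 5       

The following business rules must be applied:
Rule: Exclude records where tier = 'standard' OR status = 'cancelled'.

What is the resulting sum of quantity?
46

Step 1: Find records where tier = 'standard' OR status = 'cancelled'
Step 2: 5 records match, summing to 76
Step 3: Original sum: 122
Step 4: Remaining sum = 122 - 76 = 46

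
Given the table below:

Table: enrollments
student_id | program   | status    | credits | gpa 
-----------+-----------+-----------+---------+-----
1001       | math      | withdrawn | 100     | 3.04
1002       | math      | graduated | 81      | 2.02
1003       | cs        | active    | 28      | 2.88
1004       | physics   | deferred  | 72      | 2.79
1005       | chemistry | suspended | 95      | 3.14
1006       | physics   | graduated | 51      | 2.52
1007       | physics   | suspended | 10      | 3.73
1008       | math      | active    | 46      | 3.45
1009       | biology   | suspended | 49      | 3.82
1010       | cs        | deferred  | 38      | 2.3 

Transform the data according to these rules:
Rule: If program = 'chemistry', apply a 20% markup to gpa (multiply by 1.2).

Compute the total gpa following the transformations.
30.32

Step 1: Records with program = 'chemistry' have total gpa = 3.14
Step 2: Apply multiplier: 3.14 × 1.2 = 3.77
Step 3: Other records total: 26.55
Step 4: Final sum = 3.77 + 26.55 = 30.32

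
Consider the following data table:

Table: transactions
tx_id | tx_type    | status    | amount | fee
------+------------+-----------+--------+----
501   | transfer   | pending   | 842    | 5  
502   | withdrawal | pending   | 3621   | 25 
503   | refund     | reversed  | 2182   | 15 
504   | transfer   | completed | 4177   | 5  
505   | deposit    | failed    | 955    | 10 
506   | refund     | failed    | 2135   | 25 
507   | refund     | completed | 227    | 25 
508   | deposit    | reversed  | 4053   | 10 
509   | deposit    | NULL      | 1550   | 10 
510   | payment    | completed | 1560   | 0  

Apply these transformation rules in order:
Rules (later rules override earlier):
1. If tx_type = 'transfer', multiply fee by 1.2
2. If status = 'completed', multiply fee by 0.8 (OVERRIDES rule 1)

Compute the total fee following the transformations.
125.0

Step 1: Rule 2 takes priority for records with status = 'completed'
  - 3 records: 30 × 0.8 = 24.0
Step 2: Rule 1 applies to remaining records with tx_type = 'transfer'
  - 1 records: 5 × 1.2 = 6.0
Step 3: Other records unchanged: 95
Step 4: Final sum = 24.0 + 6.0 + 95 = 125.0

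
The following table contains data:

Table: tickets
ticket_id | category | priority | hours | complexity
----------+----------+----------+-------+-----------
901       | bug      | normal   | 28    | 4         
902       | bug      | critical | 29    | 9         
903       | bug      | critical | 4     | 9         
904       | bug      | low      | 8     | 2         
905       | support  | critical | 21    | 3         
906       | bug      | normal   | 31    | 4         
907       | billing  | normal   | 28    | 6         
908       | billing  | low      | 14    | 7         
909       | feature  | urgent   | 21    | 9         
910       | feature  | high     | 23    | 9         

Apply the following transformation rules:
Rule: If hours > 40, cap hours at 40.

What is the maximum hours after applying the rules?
31

Step 1: Original maximum hours = 31
Step 2: Check cap of 40 against maximum
Step 3: No records exceed the cap (max 31 <= cap 40), so no capping applies
Step 4: Maximum after transformation = 31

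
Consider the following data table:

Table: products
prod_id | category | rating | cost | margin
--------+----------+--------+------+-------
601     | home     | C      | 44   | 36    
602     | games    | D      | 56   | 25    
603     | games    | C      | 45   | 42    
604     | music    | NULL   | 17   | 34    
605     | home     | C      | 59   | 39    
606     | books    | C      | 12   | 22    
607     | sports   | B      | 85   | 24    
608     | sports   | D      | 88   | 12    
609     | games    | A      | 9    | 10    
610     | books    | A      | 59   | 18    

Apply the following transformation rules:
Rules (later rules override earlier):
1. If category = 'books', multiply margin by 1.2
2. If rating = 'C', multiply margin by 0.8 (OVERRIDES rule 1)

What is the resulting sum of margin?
237.8

Step 1: Rule 2 takes priority for records with rating = 'C'
  - 4 records: 139 × 0.8 = 111.2
Step 2: Rule 1 applies to remaining records with category = 'books'
  - 1 records: 18 × 1.2 = 21.6
Step 3: Other records unchanged: 105
Step 4: Final sum = 111.2 + 21.6 + 105 = 237.8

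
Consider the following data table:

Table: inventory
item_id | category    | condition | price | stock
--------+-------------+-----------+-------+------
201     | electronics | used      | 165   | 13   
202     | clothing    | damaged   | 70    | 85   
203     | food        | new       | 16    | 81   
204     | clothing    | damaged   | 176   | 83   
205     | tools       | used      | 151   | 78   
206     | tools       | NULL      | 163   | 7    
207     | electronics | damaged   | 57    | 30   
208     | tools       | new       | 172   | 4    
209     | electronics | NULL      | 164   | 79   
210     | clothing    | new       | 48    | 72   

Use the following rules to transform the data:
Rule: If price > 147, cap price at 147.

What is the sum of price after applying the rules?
1073

Step 1: 6 records have price > 147
Step 2: These records originally summed to 991
Step 3: After capping: 6 × 147 = 882
Step 4: Unaffected records sum: 191
Step 5: Final sum = 882 + 191 = 1073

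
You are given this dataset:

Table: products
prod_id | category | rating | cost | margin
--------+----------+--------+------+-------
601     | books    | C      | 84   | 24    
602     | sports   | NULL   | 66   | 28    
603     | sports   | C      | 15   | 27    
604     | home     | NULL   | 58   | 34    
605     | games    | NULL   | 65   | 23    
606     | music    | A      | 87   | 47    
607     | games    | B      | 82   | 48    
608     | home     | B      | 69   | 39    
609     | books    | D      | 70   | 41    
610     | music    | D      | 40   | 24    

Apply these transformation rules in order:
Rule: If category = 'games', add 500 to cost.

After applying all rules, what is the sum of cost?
1636

Step 1: Count records where category = 'games': 2
Step 2: Total bonus added: 2 × 500 = 1000
Step 3: Original sum of cost: 636
Step 4: Final sum = 636 + 1000 = 1636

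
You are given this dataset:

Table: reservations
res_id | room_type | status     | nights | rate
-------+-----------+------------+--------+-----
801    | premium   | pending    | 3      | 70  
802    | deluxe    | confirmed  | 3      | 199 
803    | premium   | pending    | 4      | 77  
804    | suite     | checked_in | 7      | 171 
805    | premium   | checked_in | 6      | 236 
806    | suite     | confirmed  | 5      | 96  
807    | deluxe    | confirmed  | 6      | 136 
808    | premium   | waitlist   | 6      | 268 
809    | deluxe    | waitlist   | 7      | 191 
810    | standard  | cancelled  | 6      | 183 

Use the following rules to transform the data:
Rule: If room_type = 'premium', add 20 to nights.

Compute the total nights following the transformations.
133

Step 1: Count records where room_type = 'premium': 4
Step 2: Total bonus added: 4 × 20 = 80
Step 3: Original sum of nights: 53
Step 4: Final sum = 53 + 80 = 133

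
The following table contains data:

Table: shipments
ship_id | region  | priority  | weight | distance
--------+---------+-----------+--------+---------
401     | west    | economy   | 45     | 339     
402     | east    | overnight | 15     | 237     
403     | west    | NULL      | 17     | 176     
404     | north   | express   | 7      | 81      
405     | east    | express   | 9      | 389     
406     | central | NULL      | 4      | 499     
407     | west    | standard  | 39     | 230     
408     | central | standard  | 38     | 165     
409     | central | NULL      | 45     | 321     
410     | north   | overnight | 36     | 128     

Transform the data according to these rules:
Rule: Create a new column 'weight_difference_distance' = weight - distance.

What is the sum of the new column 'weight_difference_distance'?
-2310

Step 1: For each record, compute weight - distance
Example calculations:
  45 - 339 = -294
  15 - 237 = -222
  17 - 176 = -159
  ...
Step 2: Sum all derived values
Step 3: Total = -2310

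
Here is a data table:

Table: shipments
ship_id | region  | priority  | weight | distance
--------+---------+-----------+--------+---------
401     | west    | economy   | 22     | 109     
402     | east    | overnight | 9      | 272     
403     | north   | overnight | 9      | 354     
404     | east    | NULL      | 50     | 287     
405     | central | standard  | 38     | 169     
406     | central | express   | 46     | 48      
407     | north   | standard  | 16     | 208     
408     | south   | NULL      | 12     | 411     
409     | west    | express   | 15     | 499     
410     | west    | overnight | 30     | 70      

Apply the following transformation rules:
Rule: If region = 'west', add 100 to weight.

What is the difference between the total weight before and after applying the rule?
300

Step 1: Original sum of weight = 247
Step 2: 3 records have region = 'west'
Step 3: Each affected record changes by 100
Step 4: Total change = 3 × 100 = 300
Step 5: New sum = 247 + 300 = 547
Step 6: Difference = |547 - 247| = 300
        (Sum increased by 300)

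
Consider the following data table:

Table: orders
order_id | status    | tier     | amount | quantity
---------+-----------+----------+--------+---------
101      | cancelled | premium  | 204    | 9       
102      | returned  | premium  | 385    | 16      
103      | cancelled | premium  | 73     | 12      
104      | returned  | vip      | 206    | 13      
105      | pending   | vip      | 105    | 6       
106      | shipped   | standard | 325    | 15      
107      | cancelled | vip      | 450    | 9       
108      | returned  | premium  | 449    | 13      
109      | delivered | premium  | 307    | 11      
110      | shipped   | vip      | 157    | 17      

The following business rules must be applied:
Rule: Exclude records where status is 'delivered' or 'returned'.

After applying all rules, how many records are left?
6

Step 1: Count records to exclude
  - 1 (delivered) + 3 (returned) = 4 records
Step 2: Total records: 10
Step 3: Remaining = 10 - 4 = 6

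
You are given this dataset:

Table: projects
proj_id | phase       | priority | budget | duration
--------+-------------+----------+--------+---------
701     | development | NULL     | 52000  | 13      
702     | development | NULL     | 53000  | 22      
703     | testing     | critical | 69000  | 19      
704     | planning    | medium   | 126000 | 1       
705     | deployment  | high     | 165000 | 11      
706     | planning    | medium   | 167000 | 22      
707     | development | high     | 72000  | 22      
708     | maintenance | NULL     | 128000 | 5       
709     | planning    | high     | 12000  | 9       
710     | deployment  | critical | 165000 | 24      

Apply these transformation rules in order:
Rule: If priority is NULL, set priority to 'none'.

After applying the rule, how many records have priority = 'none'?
3

Step 1: Count records where priority IS NULL
Step 2: Found 3 records with NULL priority
Step 3: These records will have priority set to 'none'
Step 4: Records already having priority = 'none': 0
Step 5: Answer: 3 + 0 = 3 records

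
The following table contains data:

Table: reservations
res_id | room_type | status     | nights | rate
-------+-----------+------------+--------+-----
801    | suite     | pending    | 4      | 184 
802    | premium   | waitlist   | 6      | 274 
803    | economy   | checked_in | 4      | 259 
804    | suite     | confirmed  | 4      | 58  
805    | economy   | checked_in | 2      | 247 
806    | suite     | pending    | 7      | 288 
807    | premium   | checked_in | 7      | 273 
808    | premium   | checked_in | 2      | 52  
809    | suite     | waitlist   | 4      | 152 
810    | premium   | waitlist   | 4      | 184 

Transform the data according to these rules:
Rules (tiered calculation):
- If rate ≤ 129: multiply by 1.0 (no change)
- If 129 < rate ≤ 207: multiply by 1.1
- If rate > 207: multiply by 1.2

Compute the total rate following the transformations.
2291.2

Step 1: Tier 1 (rate ≤ 129): 2 records, sum = 110 × 1.0 = 110.0
Step 2: Tier 2 (129 < rate ≤ 207): 3 records, sum = 520 × 1.1 = 572.0
Step 3: Tier 3 (rate > 207): 5 records, sum = 1341 × 1.2 = 1609.2
Step 4: Final sum = 110.0 + 572.0 + 1609.2 = 2291.2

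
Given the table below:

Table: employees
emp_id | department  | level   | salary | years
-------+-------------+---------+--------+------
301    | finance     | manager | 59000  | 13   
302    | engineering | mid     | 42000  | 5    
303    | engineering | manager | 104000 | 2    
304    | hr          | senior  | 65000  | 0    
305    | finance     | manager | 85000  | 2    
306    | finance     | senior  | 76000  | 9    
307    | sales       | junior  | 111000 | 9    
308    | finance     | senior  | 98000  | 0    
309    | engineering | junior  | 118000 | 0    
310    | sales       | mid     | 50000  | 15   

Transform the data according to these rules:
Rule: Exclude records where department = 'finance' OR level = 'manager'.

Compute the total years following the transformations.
29

Step 1: Find records where department = 'finance' OR level = 'manager'
Step 2: 5 records match, summing to 26
Step 3: Original sum: 55
Step 4: Remaining sum = 55 - 26 = 29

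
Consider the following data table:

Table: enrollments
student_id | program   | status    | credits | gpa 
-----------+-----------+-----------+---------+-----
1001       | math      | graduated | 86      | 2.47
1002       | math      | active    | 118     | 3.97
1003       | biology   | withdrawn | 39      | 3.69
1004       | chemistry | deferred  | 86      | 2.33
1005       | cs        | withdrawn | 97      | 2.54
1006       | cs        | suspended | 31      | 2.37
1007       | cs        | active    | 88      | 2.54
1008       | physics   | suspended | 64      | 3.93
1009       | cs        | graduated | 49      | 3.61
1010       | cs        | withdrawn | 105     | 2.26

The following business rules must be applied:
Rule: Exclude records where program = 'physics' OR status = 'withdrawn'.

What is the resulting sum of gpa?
17.29

Step 1: Find records where program = 'physics' OR status = 'withdrawn'
Step 2: 4 records match, summing to 12.42
Step 3: Original sum: 29.71
Step 4: Remaining sum = 29.71 - 12.42 = 17.29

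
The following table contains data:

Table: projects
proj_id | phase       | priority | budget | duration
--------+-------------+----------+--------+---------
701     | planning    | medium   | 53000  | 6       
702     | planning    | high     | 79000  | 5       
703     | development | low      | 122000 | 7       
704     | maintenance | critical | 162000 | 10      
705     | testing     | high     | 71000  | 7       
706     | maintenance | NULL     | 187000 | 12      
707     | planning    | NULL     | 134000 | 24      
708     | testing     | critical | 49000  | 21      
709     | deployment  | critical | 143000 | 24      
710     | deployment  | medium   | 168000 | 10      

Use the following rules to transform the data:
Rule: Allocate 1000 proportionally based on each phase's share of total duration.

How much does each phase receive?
deployment: 269.84, development: 55.56, maintenance: 174.6, planning: 277.78, testing: 222.22

Step 1: Calculate total duration = 126
Step 2: Calculate each phase's proportion:
  deployment: 34/126 = 26.98% → 269.84
  development: 7/126 = 5.56% → 55.56
  maintenance: 22/126 = 17.46% → 174.6
  planning: 35/126 = 27.78% → 277.78
  testing: 28/126 = 22.22% → 222.22
Step 3: Verify: sum of allocations ≈ 1000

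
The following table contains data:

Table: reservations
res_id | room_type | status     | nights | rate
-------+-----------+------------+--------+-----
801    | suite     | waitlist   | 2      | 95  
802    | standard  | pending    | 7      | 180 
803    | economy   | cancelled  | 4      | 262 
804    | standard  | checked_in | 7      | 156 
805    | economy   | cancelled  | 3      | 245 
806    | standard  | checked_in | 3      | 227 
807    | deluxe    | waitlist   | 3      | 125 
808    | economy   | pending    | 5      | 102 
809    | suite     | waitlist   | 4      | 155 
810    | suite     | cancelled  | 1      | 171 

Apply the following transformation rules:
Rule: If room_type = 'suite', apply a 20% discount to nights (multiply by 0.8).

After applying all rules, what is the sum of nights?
37.6

Step 1: Records with room_type = 'suite' have total nights = 7
Step 2: Apply multiplier: 7 × 0.8 = 5.6
Step 3: Other records total: 32
Step 4: Final sum = 5.6 + 32 = 37.6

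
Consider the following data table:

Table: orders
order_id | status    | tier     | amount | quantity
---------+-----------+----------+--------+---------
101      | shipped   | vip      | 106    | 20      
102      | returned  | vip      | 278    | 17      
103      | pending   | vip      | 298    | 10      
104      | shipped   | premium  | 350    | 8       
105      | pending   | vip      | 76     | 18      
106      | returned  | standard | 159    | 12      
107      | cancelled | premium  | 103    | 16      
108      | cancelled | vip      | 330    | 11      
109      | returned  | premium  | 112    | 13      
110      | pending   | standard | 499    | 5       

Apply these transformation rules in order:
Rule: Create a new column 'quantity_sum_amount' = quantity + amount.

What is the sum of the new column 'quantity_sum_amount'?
2441

Step 1: For each record, compute quantity + amount
Example calculations:
  20 + 106 = 126
  17 + 278 = 295
  10 + 298 = 308
  ...
Step 2: Sum all derived values
Step 3: Total = 2441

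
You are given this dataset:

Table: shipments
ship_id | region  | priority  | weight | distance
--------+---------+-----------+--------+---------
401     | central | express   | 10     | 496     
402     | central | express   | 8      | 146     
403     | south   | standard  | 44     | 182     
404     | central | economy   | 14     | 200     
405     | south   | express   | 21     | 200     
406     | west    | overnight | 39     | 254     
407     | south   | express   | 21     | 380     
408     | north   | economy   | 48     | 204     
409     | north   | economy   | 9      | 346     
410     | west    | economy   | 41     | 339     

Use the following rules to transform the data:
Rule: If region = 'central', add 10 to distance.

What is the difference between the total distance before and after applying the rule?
30

Step 1: Original sum of distance = 2747
Step 2: 3 records have region = 'central'
Step 3: Each affected record changes by 10
Step 4: Total change = 3 × 10 = 30
Step 5: New sum = 2747 + 30 = 2777
Step 6: Difference = |2777 - 2747| = 30
        (Sum increased by 30)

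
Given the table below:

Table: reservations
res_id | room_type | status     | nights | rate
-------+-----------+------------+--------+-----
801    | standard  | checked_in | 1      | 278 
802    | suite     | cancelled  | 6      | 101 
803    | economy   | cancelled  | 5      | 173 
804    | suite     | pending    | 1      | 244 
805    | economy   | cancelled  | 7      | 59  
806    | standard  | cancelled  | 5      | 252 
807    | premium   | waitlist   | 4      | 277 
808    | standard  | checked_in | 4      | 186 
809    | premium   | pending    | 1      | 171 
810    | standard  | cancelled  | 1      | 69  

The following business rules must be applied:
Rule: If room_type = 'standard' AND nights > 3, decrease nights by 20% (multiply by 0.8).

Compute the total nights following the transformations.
33.2

Step 1: Find records where room_type = 'standard' AND nights > 3
Step 2: 2 records match, summing to 9
Step 3: After multiplier: 9 × 0.8 = 7.2
Step 4: Unaffected records sum: 26
Step 5: Final sum = 7.2 + 26 = 33.2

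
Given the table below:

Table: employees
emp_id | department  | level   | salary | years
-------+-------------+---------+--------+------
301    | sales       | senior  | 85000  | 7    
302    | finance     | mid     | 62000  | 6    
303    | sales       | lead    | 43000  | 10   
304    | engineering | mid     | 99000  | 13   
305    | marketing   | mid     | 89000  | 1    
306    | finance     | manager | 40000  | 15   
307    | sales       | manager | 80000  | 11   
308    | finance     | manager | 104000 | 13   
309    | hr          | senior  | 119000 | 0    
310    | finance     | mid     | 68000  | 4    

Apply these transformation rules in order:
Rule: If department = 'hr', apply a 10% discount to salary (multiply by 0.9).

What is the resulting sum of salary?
777100.0

Step 1: Records with department = 'hr' have total salary = 119000
Step 2: Apply multiplier: 119000 × 0.9 = 107100.0
Step 3: Other records total: 670000
Step 4: Final sum = 107100.0 + 670000 = 777100.0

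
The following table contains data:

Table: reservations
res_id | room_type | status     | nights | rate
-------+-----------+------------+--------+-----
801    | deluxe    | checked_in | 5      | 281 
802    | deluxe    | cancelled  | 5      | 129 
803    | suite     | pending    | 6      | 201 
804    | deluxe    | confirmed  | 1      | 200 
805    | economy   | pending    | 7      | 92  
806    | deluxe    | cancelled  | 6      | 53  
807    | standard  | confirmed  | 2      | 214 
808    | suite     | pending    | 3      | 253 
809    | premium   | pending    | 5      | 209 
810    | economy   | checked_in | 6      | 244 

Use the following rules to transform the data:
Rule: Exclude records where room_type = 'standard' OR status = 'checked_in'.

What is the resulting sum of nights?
33

Step 1: Find records where room_type = 'standard' OR status = 'checked_in'
Step 2: 3 records match, summing to 13
Step 3: Original sum: 46
Step 4: Remaining sum = 46 - 13 = 33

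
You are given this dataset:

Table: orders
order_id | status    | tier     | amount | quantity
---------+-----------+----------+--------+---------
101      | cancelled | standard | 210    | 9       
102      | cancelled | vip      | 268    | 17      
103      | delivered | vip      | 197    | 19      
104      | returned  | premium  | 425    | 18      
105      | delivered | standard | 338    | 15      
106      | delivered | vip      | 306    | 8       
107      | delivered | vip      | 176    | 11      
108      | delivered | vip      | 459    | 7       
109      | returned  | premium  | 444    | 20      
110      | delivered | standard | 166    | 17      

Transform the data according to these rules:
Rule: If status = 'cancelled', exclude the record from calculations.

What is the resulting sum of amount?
2511

Step 1: Identify records where status = 'cancelled'
Step 2: The excluded records sum to 478
Step 3: Original total amount = 2989
Step 4: Remaining total = 2989 - 478 = 2511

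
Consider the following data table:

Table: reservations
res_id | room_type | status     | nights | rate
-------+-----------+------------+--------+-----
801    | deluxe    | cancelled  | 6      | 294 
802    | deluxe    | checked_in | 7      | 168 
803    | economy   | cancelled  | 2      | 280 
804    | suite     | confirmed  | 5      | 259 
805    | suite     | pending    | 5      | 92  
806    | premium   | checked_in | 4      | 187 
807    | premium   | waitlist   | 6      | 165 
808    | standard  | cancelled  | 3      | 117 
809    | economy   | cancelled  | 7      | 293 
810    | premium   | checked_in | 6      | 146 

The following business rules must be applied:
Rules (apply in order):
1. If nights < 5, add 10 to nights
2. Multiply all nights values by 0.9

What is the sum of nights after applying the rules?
72.9

Step 1: Apply Rule 1 - Add 10 to records with nights < 5
  - 3 records affected: 9 + (3 × 10) = 39
  - Unaffected records: 42
  - Sum after Rule 1: 81
Step 2: Apply Rule 2 - Multiply all by 0.9
  - 81 × 0.9 = 72.9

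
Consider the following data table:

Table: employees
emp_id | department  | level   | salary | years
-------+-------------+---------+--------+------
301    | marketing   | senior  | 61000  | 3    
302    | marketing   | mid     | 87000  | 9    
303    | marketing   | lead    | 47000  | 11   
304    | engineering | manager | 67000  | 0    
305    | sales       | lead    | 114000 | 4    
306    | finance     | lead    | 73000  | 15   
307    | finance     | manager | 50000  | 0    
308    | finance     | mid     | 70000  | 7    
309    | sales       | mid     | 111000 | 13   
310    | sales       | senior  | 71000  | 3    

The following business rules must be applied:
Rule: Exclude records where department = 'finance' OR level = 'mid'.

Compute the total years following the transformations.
21

Step 1: Find records where department = 'finance' OR level = 'mid'
Step 2: 5 records match, summing to 44
Step 3: Original sum: 65
Step 4: Remaining sum = 65 - 44 = 21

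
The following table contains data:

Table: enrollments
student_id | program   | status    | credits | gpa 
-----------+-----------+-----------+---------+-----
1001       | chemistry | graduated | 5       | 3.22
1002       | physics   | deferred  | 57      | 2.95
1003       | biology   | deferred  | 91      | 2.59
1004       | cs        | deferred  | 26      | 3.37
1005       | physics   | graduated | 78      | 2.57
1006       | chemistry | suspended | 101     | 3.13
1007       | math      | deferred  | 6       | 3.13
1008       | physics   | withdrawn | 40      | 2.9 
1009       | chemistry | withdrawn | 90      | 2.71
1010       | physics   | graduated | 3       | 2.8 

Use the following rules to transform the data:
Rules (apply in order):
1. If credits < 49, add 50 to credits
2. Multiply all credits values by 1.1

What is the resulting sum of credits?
821.7

Step 1: Apply Rule 1 - Add 50 to records with credits < 49
  - 5 records affected: 80 + (5 × 50) = 330
  - Unaffected records: 417
  - Sum after Rule 1: 747
Step 2: Apply Rule 2 - Multiply all by 1.1
  - 747 × 1.1 = 821.7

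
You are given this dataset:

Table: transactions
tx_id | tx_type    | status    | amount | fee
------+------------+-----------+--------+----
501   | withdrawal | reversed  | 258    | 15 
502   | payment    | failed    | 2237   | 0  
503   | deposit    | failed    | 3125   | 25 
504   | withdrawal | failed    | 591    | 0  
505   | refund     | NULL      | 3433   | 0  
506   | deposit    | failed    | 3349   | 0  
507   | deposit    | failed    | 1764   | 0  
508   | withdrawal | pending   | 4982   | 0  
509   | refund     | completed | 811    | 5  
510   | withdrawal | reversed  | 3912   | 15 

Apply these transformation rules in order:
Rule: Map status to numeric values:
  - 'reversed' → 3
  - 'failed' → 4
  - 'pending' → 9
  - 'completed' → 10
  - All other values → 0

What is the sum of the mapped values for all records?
45

Step 1: Apply mapping to each record
Step 2: Count by status:
  'reversed': 2 records × 3 = 6
  'failed': 5 records × 4 = 20
  'pending': 1 records × 9 = 9
  'completed': 1 records × 10 = 10
Step 3: Sum all mapped values = 45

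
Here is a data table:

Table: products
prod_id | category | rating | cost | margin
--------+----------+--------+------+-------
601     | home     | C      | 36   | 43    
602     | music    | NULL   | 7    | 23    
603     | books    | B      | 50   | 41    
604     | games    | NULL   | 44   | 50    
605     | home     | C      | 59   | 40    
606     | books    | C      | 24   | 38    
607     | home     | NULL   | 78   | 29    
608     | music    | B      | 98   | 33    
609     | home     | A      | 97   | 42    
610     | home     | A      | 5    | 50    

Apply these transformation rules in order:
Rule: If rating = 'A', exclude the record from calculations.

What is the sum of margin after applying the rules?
297

Step 1: Identify records where rating = 'A'
Step 2: The excluded records sum to 92
Step 3: Original total margin = 389
Step 4: Remaining total = 389 - 92 = 297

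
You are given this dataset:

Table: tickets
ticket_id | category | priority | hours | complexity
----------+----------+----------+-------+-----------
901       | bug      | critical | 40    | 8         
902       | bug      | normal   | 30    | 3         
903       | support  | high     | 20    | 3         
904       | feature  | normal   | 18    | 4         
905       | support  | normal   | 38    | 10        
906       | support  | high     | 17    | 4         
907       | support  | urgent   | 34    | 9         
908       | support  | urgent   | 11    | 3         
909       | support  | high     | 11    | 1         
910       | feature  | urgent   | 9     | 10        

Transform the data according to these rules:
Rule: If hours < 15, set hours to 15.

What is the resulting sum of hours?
242

Step 1: 3 records have hours < 15
Step 2: These records originally summed to 31
Step 3: After setting to minimum: 3 × 15 = 45
Step 4: Unaffected records sum: 197
Step 5: Final sum = 45 + 197 = 242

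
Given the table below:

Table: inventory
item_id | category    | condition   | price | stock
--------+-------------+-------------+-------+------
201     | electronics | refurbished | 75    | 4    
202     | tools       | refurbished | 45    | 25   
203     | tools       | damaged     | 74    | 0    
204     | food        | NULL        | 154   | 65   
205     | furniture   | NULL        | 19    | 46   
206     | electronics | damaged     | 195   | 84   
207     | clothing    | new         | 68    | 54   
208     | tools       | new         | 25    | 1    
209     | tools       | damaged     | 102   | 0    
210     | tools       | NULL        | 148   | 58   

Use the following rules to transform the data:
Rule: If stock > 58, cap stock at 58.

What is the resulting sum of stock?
304

Step 1: 2 records have stock > 58
Step 2: These records originally summed to 149
Step 3: After capping: 2 × 58 = 116
Step 4: Unaffected records sum: 188
Step 5: Final sum = 116 + 188 = 304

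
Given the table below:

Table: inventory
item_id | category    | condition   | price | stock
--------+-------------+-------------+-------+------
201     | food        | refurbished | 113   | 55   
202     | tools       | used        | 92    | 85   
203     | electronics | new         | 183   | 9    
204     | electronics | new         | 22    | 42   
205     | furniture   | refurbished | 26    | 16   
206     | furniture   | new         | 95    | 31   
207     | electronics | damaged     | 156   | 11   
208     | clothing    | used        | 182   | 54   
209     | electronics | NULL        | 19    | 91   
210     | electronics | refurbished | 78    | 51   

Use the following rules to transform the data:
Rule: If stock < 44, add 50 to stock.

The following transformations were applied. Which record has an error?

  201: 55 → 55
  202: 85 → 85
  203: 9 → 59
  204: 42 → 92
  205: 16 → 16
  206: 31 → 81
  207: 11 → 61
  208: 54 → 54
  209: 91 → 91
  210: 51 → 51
Record 205 has an error. The correct transformed value should be 66, not 16.

Step 1: Check each record against the rule
Step 2: Record 205 has stock = 16
Step 3: Since 16 < 44, the bonus should have been applied
Step 4: Correct value = 66, but claimed value = 16
Conclusion: Record 205 has the error.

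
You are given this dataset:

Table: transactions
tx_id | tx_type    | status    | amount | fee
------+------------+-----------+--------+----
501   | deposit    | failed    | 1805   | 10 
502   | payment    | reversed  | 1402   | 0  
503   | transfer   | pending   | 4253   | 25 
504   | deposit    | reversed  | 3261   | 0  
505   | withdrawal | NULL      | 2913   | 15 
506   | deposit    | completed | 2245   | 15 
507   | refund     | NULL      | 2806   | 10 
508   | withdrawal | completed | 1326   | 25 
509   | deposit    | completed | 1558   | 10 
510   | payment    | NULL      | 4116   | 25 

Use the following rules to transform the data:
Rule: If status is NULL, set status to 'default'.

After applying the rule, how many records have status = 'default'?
3

Step 1: Count records where status IS NULL
Step 2: Found 3 records with NULL status
Step 3: These records will have status set to 'default'
Step 4: Records already having status = 'default': 0
Step 5: Answer: 3 + 0 = 3 records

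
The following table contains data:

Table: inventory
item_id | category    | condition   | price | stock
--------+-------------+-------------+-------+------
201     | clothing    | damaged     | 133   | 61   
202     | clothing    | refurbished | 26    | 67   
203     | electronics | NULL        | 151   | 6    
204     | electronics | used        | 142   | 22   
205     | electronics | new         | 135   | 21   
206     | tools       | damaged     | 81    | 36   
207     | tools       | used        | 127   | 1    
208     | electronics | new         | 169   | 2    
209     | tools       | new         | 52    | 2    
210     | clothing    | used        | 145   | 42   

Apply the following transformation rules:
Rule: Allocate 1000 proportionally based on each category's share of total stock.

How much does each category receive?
clothing: 653.85, electronics: 196.15, tools: 150.0

Step 1: Calculate total stock = 260
Step 2: Calculate each category's proportion:
  clothing: 170/260 = 65.38% → 653.85
  electronics: 51/260 = 19.62% → 196.15
  tools: 39/260 = 15.00% → 150.0
Step 3: Verify: sum of allocations ≈ 1000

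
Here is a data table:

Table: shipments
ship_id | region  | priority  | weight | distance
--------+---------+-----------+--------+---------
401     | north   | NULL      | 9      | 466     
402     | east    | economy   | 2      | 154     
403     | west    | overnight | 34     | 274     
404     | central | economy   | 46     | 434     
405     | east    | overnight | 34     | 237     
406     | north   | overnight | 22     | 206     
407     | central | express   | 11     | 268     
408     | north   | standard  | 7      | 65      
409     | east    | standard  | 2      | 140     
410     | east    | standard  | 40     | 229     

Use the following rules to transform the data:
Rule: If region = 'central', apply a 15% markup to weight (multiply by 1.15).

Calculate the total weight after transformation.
215.55

Step 1: Records with region = 'central' have total weight = 57
Step 2: Apply multiplier: 57 × 1.15 = 65.55
Step 3: Other records total: 150
Step 4: Final sum = 65.55 + 150 = 215.55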